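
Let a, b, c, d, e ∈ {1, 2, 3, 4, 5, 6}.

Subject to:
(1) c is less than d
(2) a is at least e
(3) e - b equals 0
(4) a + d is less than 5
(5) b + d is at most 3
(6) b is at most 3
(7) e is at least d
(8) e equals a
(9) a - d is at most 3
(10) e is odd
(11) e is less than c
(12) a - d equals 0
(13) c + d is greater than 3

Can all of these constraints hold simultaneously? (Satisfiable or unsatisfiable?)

Constraints 1, 7, and 11 give c < d, d ≤ e, e < c. Chaining: c < d ≤ e < c, which forces c < c — impossible.

Unsatisfiable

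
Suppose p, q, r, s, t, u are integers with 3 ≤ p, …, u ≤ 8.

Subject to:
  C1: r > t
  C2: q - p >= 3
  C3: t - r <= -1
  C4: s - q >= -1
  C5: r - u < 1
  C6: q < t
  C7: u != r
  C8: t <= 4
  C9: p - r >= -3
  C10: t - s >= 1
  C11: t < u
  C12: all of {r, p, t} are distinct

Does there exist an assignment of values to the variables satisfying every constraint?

Unsatisfiable

Constraints 2, 3, 4, 9, and 10 give q − p ≥ 3, p − r ≥ -3, r − t ≥ 1, t − s ≥ 1, s − q ≥ -1.
Adding all 5 inequalities: the left sides telescope to 0, and the right sides sum to 3 + (-3) + 1 + 1 + (-1) = 1. So 0 ≥ 1, which is false.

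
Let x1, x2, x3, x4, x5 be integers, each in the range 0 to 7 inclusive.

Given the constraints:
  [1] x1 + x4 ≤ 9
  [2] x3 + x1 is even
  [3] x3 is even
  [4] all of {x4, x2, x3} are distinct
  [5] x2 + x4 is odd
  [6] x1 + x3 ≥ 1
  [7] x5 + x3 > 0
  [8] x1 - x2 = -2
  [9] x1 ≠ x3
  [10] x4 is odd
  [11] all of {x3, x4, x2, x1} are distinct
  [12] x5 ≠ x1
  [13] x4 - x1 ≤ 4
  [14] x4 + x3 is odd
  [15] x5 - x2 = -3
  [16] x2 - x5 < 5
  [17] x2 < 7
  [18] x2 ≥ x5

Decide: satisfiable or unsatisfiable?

Satisfiable

Take x1 = 4, x2 = 6, x3 = 0, x4 = 5, x5 = 3. Then constraint 1: x1 + x4 = 9; constraint 6: x1 + x3 = 4, and every other listed constraint is also met.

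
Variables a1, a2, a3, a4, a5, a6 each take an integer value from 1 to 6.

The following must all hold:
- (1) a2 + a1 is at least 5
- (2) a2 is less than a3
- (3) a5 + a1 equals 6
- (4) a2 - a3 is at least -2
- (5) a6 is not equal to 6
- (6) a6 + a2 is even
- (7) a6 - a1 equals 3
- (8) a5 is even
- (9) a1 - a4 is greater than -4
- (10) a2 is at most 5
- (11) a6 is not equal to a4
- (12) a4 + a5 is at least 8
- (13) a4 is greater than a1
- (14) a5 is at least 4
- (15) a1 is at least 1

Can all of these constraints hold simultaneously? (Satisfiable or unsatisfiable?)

Satisfiable

Try a1 = 2, a2 = 5, a3 = 6, a4 = 4, a5 = 4, a6 = 5.
Check constraint 1: a2 + a1 = 7; constraint 3: a5 + a1 = 6; constraint 4: a2 - a3 = -1. The remaining constraints are straightforward to verify.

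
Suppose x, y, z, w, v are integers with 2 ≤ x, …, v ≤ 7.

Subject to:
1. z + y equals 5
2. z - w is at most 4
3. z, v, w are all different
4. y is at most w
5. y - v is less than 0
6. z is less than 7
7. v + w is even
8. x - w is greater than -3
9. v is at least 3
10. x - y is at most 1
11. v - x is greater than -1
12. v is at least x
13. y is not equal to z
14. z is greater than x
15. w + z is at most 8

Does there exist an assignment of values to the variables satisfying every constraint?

The assignment x = 2, y = 2, z = 3, w = 2, v = 4 works:
  constraint 1 holds since z + y = 5.
  constraint 2 holds since z - w = 1.
  constraint 5 holds since y - v = -2.
The rest check out directly.

Satisfiable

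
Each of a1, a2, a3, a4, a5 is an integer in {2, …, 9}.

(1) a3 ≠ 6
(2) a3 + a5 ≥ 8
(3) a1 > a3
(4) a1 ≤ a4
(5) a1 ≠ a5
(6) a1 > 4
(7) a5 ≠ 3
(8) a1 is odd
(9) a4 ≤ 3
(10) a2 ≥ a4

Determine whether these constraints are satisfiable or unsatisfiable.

Unsatisfiable

From constraint 6: a1 ≥ 5. From constraints 4 and 9: a1 ≤ a4 and a4 ≤ 3, so a1 ≤ 3. But 3 < 5, so no value of a1 works.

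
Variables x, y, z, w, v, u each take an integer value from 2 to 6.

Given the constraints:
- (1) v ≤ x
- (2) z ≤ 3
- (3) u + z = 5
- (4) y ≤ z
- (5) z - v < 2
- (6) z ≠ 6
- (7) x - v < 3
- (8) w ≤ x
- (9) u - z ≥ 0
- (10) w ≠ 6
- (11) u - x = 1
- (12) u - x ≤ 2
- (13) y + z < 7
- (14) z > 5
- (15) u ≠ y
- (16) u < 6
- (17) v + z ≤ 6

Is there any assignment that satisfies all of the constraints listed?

From constraint 14: z ≥ 6. From constraint 2: z ≤ 3. But 3 < 6, so no value of z works.

Unsatisfiable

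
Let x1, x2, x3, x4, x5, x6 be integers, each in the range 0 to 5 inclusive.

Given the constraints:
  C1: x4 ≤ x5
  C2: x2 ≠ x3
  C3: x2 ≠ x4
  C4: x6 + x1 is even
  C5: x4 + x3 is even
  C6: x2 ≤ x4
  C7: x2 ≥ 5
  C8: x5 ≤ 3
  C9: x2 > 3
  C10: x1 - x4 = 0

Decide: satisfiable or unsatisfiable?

From constraints 6 and 7: x4 ≥ x2 and x2 ≥ 5, so x4 ≥ 5. From constraints 1 and 8: x4 ≤ x5 and x5 ≤ 3, so x4 ≤ 3. But 3 < 5, so no value of x4 works.

Unsatisfiable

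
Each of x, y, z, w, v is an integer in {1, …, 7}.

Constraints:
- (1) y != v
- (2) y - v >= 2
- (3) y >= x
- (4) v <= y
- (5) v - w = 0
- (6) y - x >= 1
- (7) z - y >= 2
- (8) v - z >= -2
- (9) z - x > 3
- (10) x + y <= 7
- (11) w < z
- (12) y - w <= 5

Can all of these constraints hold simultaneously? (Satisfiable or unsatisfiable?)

Constraints 2, 7, and 8 give v − z ≥ -2, z − y ≥ 2, y − v ≥ 2.
Adding all 3 inequalities: the left sides telescope to 0, and the right sides sum to (-2) + 2 + 2 = 2. So 0 ≥ 2, which is false.

Unsatisfiable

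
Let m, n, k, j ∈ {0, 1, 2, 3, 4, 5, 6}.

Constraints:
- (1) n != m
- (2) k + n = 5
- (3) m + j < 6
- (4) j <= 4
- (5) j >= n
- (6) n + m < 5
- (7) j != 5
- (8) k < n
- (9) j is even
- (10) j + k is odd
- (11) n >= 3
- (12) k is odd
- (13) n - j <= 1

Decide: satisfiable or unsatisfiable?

Satisfiable

Setting (m, n, k, j) = (0, 4, 1, 4) satisfies everything: constraint 2: k + n = 5; constraint 3: m + j = 4, and the others follow.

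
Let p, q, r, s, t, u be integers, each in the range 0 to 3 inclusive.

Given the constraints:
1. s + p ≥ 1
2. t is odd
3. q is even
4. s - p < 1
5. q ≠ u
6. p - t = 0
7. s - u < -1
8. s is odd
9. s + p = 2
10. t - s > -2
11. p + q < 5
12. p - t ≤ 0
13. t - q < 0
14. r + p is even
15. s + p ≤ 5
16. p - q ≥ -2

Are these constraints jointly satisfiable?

The assignment p = 1, q = 2, r = 1, s = 1, t = 1, u = 3 works:
  constraint 1 holds since s + p = 2.
  constraint 4 holds since s - p = 0.
The rest check out directly.

Satisfiable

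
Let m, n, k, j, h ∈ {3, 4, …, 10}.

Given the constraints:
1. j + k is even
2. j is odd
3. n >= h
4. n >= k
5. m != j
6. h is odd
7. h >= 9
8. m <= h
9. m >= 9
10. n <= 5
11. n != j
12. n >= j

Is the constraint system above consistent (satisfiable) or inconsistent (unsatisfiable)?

From constraints 8 and 9: h ≥ m and m ≥ 9, so h ≥ 9. From constraints 3 and 10: h ≤ n and n ≤ 5, so h ≤ 5. But 5 < 9, so no value of h works.

Unsatisfiable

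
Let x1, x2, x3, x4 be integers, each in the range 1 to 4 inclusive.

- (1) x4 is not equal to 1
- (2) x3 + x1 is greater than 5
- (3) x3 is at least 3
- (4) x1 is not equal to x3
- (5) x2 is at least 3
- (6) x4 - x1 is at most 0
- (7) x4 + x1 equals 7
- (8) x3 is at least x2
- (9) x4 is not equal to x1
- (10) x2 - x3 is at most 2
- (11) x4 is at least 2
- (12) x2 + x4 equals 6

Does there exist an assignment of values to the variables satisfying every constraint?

Satisfiable

One satisfying assignment is x1 = 4, x2 = 3, x3 = 3, x4 = 3.
For the less obvious constraints — constraint 2: x3 + x1 = 7; constraint 6: x4 - x1 = -1; constraint 7: x4 + x1 = 7 — and the others hold by inspection.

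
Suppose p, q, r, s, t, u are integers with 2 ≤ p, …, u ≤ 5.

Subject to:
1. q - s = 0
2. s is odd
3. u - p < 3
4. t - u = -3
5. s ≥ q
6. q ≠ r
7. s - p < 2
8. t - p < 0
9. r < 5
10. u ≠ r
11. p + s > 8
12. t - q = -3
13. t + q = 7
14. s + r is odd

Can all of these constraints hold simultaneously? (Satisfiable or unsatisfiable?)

Satisfiable

One satisfying assignment is p = 4, q = 5, r = 2, s = 5, t = 2, u = 5.
For the less obvious constraints — constraint 1: q - s = 0; constraint 3: u - p = 1; constraint 4: t - u = -3 — and the others hold by inspection.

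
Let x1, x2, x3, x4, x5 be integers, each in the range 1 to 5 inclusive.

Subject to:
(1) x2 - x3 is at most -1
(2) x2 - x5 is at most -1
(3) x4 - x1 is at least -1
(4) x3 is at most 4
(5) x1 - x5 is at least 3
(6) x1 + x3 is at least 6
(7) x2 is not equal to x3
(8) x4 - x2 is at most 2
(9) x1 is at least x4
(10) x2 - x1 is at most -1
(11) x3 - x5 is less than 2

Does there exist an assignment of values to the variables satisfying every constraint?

Unsatisfiable

Constraints 2, 3, 5, and 8 give x4 − x1 ≥ -1, x1 − x5 ≥ 3, x5 − x2 ≥ 1, x2 − x4 ≥ -2.
Adding all 4 inequalities: the left sides telescope to 0, and the right sides sum to (-1) + 3 + 1 + (-2) = 1. So 0 ≥ 1, which is false.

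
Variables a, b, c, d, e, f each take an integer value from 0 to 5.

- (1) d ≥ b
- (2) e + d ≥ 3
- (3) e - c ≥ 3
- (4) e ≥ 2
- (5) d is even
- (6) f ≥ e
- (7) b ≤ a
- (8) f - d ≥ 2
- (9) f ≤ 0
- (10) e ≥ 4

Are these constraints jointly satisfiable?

From constraints 6 and 10: f ≥ e and e ≥ 4, so f ≥ 4. From constraint 9: f ≤ 0. But 0 < 4, so no value of f works.

Unsatisfiable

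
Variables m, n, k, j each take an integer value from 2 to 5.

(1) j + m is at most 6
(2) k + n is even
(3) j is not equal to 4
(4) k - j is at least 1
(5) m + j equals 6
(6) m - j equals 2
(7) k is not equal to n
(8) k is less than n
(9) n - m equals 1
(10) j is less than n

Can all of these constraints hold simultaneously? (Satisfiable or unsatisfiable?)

Satisfiable

Try m = 4, n = 5, k = 3, j = 2.
Check constraint 1: j + m = 6; constraint 4: k - j = 1. The remaining constraints are straightforward to verify.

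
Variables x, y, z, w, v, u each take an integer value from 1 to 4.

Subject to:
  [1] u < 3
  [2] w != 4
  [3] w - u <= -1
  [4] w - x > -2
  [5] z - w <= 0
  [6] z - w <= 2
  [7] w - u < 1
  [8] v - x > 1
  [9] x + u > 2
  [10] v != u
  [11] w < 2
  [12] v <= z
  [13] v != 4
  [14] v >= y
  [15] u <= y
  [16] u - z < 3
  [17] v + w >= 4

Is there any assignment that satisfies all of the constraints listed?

Constraints 3, 5, 12, 14, and 15 give v ≤ z, z ≤ w, w < u, u ≤ y, y ≤ v. Chaining: v ≤ z ≤ w < u ≤ y ≤ v, which forces v < v — impossible.

Unsatisfiable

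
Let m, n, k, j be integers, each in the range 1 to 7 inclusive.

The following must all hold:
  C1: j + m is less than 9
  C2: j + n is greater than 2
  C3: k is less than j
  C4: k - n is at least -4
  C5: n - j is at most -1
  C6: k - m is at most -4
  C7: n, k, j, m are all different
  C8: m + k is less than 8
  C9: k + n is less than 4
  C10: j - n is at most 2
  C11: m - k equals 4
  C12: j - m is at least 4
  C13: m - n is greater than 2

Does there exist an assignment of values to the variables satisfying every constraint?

Unsatisfiable

Constraints 4, 6, 10, and 12 give n − j ≥ -2, j − m ≥ 4, m − k ≥ 4, k − n ≥ -4.
Adding all 4 inequalities: the left sides telescope to 0, and the right sides sum to (-2) + 4 + 4 + (-4) = 2. So 0 ≥ 2, which is false.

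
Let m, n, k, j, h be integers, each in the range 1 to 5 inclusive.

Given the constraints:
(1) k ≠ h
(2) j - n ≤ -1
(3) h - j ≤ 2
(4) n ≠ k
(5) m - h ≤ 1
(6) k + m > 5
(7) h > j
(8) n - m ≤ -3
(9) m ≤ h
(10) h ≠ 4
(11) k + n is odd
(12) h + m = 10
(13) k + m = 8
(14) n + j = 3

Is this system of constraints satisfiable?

Constraints 2, 3, 5, and 8 give j − h ≥ -2, h − m ≥ -1, m − n ≥ 3, n − j ≥ 1.
Adding all 4 inequalities: the left sides telescope to 0, and the right sides sum to (-2) + (-1) + 3 + 1 = 1. So 0 ≥ 1, which is false.

Unsatisfiable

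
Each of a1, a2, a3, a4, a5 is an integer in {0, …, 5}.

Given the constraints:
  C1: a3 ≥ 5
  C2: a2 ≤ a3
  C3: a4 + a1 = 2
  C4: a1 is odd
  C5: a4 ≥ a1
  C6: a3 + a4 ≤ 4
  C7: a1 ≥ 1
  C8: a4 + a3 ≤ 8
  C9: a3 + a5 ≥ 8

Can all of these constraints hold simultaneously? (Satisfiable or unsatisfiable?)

From constraint 1: a3 ≥ 5. From constraints 5 and 7: a4 ≥ a1 ≥ 1. Hence a3 + a4 ≥ 6. But constraint 6 requires a3 + a4 ≤ 4, and 4 < 6. Contradiction.

Unsatisfiable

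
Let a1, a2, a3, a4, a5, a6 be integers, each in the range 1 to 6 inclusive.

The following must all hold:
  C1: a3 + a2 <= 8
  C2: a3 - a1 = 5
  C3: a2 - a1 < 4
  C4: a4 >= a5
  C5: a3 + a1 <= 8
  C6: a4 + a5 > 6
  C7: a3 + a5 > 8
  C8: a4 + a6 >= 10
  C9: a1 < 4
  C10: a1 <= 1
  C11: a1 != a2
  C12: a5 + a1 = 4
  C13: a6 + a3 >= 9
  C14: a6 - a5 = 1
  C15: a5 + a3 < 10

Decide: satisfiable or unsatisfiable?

The assignment a1 = 1, a2 = 2, a3 = 6, a4 = 6, a5 = 3, a6 = 4 works:
  constraint 1 holds since a3 + a2 = 8.
  constraint 2 holds since a3 - a1 = 5.
  constraint 3 holds since a2 - a1 = 1.
The rest check out directly.

Satisfiable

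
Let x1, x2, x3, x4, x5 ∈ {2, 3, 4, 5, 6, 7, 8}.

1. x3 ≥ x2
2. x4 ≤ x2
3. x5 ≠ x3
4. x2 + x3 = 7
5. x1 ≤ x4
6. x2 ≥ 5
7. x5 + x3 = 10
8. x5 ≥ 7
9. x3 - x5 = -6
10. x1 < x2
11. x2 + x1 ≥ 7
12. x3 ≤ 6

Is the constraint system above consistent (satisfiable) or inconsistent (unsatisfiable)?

From constraint 8: x5 ≥ 7. From constraints 1 and 6: x3 ≥ x2 ≥ 5. Hence x5 + x3 ≥ 12. But constraint 7 requires x5 + x3 = 10, and 10 < 12. Contradiction.

Unsatisfiable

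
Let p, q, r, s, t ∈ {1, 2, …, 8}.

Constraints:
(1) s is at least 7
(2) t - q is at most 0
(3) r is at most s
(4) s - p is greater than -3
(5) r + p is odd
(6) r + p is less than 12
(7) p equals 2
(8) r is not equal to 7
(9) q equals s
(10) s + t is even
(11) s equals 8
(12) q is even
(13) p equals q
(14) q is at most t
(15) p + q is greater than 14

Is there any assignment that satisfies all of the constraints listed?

Constraint 7 fixes p = 2 and constraint 11 fixes s = 8. Constraints 9 and 13 give p = q = s, so p = s. But 2 ≠ 8 — contradiction.

Unsatisfiable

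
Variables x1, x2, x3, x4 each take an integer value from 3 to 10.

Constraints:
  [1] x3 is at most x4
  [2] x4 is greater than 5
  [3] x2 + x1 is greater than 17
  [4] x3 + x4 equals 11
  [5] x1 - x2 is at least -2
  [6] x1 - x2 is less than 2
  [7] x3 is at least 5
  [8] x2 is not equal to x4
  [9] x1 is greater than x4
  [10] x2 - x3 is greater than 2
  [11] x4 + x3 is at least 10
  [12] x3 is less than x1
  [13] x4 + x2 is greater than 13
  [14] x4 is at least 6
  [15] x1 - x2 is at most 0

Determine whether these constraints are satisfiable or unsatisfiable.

Take x1 = 9, x2 = 10, x3 = 5, x4 = 6. Then constraint 3: x2 + x1 = 19; constraint 4: x3 + x4 = 11, and every other listed constraint is also met.

Satisfiable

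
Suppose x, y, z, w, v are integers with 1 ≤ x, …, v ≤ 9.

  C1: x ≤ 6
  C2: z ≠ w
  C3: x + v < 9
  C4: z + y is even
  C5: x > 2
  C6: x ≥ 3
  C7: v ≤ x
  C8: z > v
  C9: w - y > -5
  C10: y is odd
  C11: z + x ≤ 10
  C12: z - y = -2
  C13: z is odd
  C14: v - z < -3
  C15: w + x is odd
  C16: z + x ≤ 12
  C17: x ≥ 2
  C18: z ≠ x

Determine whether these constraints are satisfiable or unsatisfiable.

Setting (x, y, z, w, v) = (3, 9, 7, 6, 3) satisfies everything: constraint 3: x + v = 6; constraint 9: w - y = -3; constraint 11: z + x = 10, and the others follow.

Satisfiable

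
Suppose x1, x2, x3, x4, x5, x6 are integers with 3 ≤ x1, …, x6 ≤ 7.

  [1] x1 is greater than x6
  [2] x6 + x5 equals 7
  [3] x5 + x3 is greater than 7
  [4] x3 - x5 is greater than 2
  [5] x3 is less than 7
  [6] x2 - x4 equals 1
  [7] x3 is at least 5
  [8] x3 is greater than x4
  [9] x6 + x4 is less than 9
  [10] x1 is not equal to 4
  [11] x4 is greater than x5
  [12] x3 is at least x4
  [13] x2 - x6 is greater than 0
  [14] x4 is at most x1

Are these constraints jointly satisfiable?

Try x1 = 6, x2 = 5, x3 = 6, x4 = 4, x5 = 3, x6 = 4.
Check constraint 2: x6 + x5 = 7; constraint 3: x5 + x3 = 9; constraint 4: x3 - x5 = 3. The remaining constraints are straightforward to verify.

Satisfiable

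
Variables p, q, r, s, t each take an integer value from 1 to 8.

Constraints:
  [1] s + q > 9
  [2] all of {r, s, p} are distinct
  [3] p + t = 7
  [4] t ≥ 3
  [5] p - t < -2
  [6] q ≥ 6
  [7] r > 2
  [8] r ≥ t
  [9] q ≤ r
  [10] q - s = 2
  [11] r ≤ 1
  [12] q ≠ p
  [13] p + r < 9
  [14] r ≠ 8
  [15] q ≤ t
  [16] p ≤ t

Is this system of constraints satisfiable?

Unsatisfiable

From constraints 6 and 15: t ≥ q and q ≥ 6, so t ≥ 6. From constraints 8 and 11: t ≤ r and r ≤ 1, so t ≤ 1. But 1 < 6, so no value of t works.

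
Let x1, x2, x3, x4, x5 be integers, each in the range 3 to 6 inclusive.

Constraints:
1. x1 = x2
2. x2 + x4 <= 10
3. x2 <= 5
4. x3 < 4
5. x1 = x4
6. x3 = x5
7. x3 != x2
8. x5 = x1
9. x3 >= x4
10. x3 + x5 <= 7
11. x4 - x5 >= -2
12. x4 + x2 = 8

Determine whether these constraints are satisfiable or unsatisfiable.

Unsatisfiable

From constraints 1, 6, and 8, x3 = x5 = x1 = x2, so x3 = x2. But constraint 7 says x3 ≠ x2. Contradiction.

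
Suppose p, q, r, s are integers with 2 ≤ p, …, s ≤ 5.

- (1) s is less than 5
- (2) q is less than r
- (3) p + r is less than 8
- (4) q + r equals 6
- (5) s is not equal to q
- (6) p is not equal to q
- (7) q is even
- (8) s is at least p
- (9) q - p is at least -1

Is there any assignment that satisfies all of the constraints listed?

Satisfiable

Try p = 3, q = 2, r = 4, s = 3.
Check constraint 3: p + r = 7; constraint 4: q + r = 6. The remaining constraints are straightforward to verify.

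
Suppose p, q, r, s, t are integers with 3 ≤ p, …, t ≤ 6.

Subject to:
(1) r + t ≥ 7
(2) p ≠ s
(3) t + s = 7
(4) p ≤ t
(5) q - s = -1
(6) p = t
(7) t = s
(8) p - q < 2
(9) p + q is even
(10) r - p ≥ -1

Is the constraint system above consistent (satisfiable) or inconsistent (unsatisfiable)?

From constraints 6 and 7, p = t = s, so p = s. But constraint 2 says p ≠ s. Contradiction.

Unsatisfiable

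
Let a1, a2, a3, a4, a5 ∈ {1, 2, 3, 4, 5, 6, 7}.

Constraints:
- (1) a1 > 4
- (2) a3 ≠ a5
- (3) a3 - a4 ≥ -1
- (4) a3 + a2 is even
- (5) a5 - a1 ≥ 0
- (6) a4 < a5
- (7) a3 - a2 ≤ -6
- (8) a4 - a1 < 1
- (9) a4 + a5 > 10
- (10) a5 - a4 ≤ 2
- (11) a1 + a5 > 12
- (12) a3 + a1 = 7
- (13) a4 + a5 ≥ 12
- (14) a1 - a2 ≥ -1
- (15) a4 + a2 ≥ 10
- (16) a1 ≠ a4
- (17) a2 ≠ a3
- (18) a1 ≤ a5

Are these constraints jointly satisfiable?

Unsatisfiable

Constraints 3, 5, 7, 10, and 14 give a3 − a4 ≥ -1, a4 − a5 ≥ -2, a5 − a1 ≥ 0, a1 − a2 ≥ -1, a2 − a3 ≥ 6.
Adding all 5 inequalities: the left sides telescope to 0, and the right sides sum to (-1) + (-2) + 0 + (-1) + 6 = 2. So 0 ≥ 2, which is false.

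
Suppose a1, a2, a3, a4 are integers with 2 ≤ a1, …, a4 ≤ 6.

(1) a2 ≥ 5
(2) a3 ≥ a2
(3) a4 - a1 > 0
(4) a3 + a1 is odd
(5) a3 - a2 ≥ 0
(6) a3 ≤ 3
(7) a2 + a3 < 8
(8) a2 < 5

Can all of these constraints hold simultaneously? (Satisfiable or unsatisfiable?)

Unsatisfiable

From constraints 1 and 2: a3 ≥ a2 and a2 ≥ 5, so a3 ≥ 5. From constraint 6: a3 ≤ 3. But 3 < 5, so no value of a3 works.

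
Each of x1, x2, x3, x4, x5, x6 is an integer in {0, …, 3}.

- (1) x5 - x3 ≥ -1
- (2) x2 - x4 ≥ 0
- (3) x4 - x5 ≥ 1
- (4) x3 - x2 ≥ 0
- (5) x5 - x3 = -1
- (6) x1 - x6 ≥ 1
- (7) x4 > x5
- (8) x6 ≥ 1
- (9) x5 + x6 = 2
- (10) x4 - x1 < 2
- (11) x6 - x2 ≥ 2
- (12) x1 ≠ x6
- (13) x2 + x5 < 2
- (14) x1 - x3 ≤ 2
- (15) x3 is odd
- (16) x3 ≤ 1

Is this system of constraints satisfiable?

Unsatisfiable

Constraints 1, 2, 3, 6, 11, and 14 give x6 − x2 ≥ 2, x2 − x4 ≥ 0, x4 − x5 ≥ 1, x5 − x3 ≥ -1, x3 − x1 ≥ -2, x1 − x6 ≥ 1.
Adding all 6 inequalities: the left sides telescope to 0, and the right sides sum to 2 + 0 + 1 + (-1) + (-2) + 1 = 1. So 0 ≥ 1, which is false.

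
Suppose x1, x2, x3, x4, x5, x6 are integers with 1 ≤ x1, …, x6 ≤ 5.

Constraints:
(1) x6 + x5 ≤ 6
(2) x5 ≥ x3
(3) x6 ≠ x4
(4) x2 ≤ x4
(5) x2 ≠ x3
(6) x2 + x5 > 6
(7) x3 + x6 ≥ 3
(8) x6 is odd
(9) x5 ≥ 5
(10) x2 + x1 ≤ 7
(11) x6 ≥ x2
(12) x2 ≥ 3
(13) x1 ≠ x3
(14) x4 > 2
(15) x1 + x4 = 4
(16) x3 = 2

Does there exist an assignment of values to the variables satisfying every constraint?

From constraints 11 and 12: x6 ≥ x2 ≥ 3. From constraint 9: x5 ≥ 5. Hence x6 + x5 ≥ 8. But constraint 1 requires x6 + x5 ≤ 6, and 6 < 8. Contradiction.

Unsatisfiable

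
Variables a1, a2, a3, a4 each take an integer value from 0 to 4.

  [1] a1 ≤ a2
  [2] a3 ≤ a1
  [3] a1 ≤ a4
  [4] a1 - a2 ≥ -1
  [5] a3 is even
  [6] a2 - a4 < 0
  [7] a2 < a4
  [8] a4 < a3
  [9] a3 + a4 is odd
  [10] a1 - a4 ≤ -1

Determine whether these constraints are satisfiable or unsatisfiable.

Unsatisfiable

Constraints 1, 2, 6, and 8 give a4 < a3, a3 ≤ a1, a1 ≤ a2, a2 < a4. Chaining: a4 < a3 ≤ a1 ≤ a2 < a4, which forces a4 < a4 — impossible.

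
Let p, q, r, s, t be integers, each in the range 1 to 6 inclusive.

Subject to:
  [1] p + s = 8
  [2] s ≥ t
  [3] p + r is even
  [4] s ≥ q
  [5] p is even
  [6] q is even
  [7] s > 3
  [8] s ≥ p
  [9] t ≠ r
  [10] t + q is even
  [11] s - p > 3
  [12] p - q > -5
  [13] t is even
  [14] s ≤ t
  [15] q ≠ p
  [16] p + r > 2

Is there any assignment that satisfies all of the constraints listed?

Satisfiable

Setting (p, q, r, s, t) = (2, 6, 2, 6, 6) satisfies everything: constraint 1: p + s = 8; constraint 11: s - p = 4, and the others follow.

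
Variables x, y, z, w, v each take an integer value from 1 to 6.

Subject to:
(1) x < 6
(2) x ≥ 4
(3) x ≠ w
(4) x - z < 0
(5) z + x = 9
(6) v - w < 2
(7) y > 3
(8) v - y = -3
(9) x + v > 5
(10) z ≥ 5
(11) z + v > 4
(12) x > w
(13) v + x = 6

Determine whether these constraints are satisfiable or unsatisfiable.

Satisfiable

The assignment x = 4, y = 5, z = 5, w = 1, v = 2 works:
  constraint 4 holds since x - z = -1.
  constraint 5 holds since z + x = 9.
The rest check out directly.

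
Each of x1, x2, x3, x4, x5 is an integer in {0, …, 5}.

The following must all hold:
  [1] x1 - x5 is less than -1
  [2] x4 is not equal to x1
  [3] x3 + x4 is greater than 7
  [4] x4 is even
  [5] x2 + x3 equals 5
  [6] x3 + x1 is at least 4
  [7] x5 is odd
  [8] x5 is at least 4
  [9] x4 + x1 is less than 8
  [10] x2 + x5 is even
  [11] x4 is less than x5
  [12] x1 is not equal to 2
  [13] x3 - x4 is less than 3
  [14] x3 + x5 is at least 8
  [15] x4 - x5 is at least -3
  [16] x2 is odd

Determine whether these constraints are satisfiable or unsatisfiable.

The assignment x1 = 1, x2 = 1, x3 = 4, x4 = 4, x5 = 5 works:
  constraint 1 holds since x1 - x5 = -4.
  constraint 3 holds since x3 + x4 = 8.
  constraint 5 holds since x2 + x3 = 5.
The rest check out directly.

Satisfiable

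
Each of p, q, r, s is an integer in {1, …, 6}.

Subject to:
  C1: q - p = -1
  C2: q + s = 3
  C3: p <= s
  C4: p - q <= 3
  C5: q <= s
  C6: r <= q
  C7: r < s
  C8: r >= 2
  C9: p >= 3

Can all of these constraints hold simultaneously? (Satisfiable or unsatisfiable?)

From constraints 6 and 8: q ≥ r ≥ 2. From constraints 3 and 9: s ≥ p ≥ 3. Hence q + s ≥ 5. But constraint 2 requires q + s = 3, and 3 < 5. Contradiction.

Unsatisfiable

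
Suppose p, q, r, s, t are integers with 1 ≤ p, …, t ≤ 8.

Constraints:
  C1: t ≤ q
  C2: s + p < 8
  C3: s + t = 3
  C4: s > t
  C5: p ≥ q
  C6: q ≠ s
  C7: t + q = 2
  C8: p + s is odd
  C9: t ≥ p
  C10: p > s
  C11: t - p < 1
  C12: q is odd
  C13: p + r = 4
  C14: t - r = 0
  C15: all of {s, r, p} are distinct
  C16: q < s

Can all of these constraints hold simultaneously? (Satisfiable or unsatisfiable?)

Constraints 1, 9, 10, and 16 give p ≤ t, t ≤ q, q < s, s < p. Chaining: p ≤ t ≤ q < s < p, which forces p < p — impossible.

Unsatisfiable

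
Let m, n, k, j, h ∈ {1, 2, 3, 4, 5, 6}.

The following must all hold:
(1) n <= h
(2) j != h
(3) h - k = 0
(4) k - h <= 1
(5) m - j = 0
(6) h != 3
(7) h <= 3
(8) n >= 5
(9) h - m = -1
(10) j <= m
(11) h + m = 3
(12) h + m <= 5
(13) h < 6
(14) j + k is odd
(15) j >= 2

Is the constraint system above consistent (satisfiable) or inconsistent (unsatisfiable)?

From constraints 1 and 8: h ≥ n ≥ 5. From constraints 10 and 15: m ≥ j ≥ 2. Hence h + m ≥ 7. But constraint 12 requires h + m ≤ 5, and 5 < 7. Contradiction.

Unsatisfiable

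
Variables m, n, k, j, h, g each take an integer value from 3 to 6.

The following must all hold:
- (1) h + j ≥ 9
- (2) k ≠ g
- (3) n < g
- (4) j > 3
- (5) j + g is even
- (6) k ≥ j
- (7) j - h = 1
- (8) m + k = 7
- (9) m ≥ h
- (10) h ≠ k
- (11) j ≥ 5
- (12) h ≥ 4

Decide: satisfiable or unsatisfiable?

Unsatisfiable

From constraints 9 and 12: m ≥ h ≥ 4. From constraints 6 and 11: k ≥ j ≥ 5. Hence m + k ≥ 9. But constraint 8 requires m + k = 7, and 7 < 9. Contradiction.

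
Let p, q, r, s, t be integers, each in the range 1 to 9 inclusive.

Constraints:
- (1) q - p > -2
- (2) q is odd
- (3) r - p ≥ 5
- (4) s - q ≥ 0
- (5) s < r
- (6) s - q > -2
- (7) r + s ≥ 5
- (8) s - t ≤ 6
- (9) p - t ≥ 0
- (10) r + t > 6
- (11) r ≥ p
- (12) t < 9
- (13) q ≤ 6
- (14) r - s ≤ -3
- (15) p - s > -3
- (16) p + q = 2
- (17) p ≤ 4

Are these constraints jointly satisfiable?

Constraints 3, 8, 9, and 14 give r − p ≥ 5, p − t ≥ 0, t − s ≥ -6, s − r ≥ 3.
Adding all 4 inequalities: the left sides telescope to 0, and the right sides sum to 5 + 0 + (-6) + 3 = 2. So 0 ≥ 2, which is false.

Unsatisfiable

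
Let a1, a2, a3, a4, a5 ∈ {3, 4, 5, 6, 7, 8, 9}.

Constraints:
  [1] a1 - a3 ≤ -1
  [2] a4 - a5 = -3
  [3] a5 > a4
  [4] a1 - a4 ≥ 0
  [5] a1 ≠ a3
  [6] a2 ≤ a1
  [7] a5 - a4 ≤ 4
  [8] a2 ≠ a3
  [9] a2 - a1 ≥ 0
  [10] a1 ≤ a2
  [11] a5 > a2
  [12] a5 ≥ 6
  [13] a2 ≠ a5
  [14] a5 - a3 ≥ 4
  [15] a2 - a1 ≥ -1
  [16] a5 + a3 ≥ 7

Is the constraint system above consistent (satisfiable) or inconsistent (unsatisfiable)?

Constraints 1, 4, 7, and 14 give a4 − a5 ≥ -4, a5 − a3 ≥ 4, a3 − a1 ≥ 1, a1 − a4 ≥ 0.
Adding all 4 inequalities: the left sides telescope to 0, and the right sides sum to (-4) + 4 + 1 + 0 = 1. So 0 ≥ 1, which is false.

Unsatisfiable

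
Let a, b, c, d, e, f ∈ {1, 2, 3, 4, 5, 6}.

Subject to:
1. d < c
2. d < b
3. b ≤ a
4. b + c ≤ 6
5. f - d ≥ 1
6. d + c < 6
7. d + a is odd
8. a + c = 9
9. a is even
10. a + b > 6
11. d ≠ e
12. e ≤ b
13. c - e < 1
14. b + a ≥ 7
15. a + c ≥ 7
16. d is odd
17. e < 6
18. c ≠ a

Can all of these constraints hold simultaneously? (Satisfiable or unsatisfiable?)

Try a = 6, b = 3, c = 3, d = 1, e = 3, f = 3.
Check constraint 4: b + c = 6; constraint 5: f - d = 2. The remaining constraints are straightforward to verify.

Satisfiable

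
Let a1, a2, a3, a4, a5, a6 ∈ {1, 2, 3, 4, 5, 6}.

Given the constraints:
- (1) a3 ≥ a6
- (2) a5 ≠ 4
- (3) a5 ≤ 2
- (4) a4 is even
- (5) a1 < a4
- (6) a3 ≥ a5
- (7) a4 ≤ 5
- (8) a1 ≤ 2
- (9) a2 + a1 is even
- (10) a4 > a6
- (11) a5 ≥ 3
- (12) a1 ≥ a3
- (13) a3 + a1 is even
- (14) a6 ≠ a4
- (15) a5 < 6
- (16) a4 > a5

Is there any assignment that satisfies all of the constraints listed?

Unsatisfiable

From constraints 6 and 11: a3 ≥ a5 and a5 ≥ 3, so a3 ≥ 3. From constraints 8 and 12: a3 ≤ a1 and a1 ≤ 2, so a3 ≤ 2. But 2 < 3, so no value of a3 works.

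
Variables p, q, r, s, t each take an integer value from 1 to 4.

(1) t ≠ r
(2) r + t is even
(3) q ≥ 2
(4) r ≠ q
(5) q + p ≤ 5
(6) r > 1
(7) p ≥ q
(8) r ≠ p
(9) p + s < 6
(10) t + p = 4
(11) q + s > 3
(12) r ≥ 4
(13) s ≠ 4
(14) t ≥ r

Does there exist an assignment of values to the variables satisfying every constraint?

Unsatisfiable

From constraints 12 and 14: t ≥ r ≥ 4. From constraints 3 and 7: p ≥ q ≥ 2. Hence t + p ≥ 6. But constraint 10 requires t + p = 4, and 4 < 6. Contradiction.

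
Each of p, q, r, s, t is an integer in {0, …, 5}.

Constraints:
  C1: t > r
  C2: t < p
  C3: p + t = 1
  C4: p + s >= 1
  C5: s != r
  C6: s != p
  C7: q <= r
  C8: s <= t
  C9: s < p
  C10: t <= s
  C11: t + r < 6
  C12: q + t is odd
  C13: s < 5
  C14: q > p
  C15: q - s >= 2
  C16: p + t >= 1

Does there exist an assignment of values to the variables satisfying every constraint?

Constraints 1, 7, 9, 10, and 14 give t ≤ s, s < p, p < q, q ≤ r, r < t. Chaining: t ≤ s < p < q ≤ r < t, which forces t < t — impossible.

Unsatisfiable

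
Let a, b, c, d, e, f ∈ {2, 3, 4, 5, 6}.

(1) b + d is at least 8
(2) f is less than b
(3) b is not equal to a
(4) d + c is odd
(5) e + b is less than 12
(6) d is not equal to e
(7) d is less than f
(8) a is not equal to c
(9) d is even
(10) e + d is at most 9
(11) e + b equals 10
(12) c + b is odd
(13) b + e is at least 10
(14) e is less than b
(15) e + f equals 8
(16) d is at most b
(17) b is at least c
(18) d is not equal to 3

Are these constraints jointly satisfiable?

Try a = 5, b = 6, c = 3, d = 2, e = 4, f = 4.
Check constraint 1: b + d = 8; constraint 5: e + b = 10. The remaining constraints are straightforward to verify.

Satisfiable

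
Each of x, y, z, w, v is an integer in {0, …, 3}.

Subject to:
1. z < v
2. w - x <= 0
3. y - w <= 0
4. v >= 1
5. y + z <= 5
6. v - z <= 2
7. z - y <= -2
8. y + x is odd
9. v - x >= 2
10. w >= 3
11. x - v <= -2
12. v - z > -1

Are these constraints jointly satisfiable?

Unsatisfiable

Constraints 2, 3, 6, 7, and 11 give x − w ≥ 0, w − y ≥ 0, y − z ≥ 2, z − v ≥ -2, v − x ≥ 2.
Adding all 5 inequalities: the left sides telescope to 0, and the right sides sum to 0 + 0 + 2 + (-2) + 2 = 2. So 0 ≥ 2, which is false.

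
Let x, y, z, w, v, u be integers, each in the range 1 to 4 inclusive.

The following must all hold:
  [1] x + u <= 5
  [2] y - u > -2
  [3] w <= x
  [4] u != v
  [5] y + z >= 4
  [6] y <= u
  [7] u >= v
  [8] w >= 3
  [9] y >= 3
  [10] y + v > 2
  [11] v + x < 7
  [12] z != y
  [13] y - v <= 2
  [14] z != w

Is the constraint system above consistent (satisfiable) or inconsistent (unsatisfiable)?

Unsatisfiable

From constraints 3 and 8: x ≥ w ≥ 3. From constraints 6 and 9: u ≥ y ≥ 3. Hence x + u ≥ 6. But constraint 1 requires x + u ≤ 5, and 5 < 6. Contradiction.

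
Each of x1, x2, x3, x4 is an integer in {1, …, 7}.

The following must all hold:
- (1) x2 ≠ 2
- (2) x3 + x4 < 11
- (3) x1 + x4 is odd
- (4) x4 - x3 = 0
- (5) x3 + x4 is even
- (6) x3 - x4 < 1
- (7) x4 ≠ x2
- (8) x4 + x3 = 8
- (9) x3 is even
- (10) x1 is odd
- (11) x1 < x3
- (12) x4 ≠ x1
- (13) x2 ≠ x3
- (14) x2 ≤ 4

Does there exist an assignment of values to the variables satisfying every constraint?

Satisfiable

The assignment x1 = 3, x2 = 3, x3 = 4, x4 = 4 works:
  constraint 2 holds since x3 + x4 = 8.
  constraint 4 holds since x4 - x3 = 0.
  constraint 6 holds since x3 - x4 = 0.
The rest check out directly.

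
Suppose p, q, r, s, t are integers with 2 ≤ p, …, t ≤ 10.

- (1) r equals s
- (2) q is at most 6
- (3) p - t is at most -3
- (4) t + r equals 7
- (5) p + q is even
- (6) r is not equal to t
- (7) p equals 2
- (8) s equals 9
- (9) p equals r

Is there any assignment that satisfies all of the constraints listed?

Unsatisfiable

Constraint 7 fixes p = 2 and constraint 8 fixes s = 9. Constraints 1 and 9 give p = r = s, so p = s. But 2 ≠ 9 — contradiction.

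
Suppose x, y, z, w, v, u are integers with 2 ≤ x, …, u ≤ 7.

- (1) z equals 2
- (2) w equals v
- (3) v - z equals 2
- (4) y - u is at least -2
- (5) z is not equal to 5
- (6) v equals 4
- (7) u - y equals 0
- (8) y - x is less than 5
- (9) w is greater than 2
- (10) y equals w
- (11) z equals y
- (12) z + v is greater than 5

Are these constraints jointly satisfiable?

Constraint 1 fixes z = 2 and constraint 6 fixes v = 4. Constraints 2, 10, and 11 give z = y = w = v, so z = v. But 2 ≠ 4 — contradiction.

Unsatisfiable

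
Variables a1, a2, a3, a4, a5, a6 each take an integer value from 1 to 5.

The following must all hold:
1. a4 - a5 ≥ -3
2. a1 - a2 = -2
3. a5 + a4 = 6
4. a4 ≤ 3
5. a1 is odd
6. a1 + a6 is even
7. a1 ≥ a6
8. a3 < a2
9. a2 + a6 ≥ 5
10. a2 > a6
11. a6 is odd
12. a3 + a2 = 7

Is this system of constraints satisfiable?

Satisfiable

One satisfying assignment is a1 = 3, a2 = 5, a3 = 2, a4 = 2, a5 = 4, a6 = 3.
For the less obvious constraints — constraint 1: a4 - a5 = -2; constraint 2: a1 - a2 = -2; constraint 3: a5 + a4 = 6 — and the others hold by inspection.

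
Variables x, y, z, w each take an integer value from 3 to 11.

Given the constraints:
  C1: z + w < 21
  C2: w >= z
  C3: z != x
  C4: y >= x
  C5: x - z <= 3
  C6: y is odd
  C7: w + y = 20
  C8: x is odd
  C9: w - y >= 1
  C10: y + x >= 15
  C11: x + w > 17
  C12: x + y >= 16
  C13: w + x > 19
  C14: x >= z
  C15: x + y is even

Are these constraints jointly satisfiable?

The assignment x = 9, y = 9, z = 7, w = 11 works:
  constraint 1 holds since z + w = 18.
  constraint 5 holds since x - z = 2.
  constraint 7 holds since w + y = 20.
The rest check out directly.

Satisfiable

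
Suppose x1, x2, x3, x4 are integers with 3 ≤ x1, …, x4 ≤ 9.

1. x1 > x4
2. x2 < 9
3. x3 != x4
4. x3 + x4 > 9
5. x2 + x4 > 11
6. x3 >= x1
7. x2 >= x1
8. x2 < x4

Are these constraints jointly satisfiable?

Unsatisfiable

Constraints 1, 7, and 8 give x4 < x1, x1 ≤ x2, x2 < x4. Chaining: x4 < x1 ≤ x2 < x4, which forces x4 < x4 — impossible.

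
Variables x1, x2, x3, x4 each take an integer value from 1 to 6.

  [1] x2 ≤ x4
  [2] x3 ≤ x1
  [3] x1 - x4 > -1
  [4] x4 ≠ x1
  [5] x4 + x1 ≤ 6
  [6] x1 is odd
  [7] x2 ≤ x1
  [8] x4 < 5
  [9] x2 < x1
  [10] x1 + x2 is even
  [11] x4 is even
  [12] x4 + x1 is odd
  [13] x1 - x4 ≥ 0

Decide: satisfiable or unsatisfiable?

One satisfying assignment is x1 = 3, x2 = 1, x3 = 3, x4 = 2.
For the less obvious constraints — constraint 3: x1 - x4 = 1; constraint 5: x4 + x1 = 5 — and the others hold by inspection.

Satisfiable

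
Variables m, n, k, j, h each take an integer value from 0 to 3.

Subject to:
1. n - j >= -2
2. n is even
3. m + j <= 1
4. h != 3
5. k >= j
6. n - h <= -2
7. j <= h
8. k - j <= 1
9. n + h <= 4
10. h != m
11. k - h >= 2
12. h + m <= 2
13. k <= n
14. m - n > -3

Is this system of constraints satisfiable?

Unsatisfiable

Constraints 1, 6, 8, and 11 give h − n ≥ 2, n − j ≥ -2, j − k ≥ -1, k − h ≥ 2.
Adding all 4 inequalities: the left sides telescope to 0, and the right sides sum to 2 + (-2) + (-1) + 2 = 1. So 0 ≥ 1, which is false.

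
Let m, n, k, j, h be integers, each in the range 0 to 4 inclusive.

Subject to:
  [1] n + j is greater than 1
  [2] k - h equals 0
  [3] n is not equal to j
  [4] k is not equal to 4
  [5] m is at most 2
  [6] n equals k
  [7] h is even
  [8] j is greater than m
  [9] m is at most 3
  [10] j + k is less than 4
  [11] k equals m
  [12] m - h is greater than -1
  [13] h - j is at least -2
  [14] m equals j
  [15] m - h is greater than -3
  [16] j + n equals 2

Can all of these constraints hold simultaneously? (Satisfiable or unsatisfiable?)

From constraints 6, 11, and 14, n = k = m = j, so n = j. But constraint 3 says n ≠ j. Contradiction.

Unsatisfiable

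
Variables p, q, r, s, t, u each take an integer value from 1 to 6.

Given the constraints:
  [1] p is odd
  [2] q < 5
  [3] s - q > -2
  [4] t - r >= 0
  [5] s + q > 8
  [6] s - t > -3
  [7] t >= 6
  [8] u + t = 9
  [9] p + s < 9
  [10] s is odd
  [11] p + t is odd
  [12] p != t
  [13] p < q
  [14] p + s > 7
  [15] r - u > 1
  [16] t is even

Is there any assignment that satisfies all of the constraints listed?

Try p = 3, q = 4, r = 5, s = 5, t = 6, u = 3.
Check constraint 3: s - q = 1; constraint 4: t - r = 1. The remaining constraints are straightforward to verify.

Satisfiable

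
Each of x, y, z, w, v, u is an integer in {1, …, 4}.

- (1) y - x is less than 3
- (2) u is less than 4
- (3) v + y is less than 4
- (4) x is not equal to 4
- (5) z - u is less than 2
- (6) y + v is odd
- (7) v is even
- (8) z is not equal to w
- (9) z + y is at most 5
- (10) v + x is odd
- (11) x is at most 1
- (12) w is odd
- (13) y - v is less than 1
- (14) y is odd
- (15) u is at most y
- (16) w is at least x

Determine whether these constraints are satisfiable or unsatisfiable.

Satisfiable

One satisfying assignment is x = 1, y = 1, z = 2, w = 1, v = 2, u = 1.
For the less obvious constraints — constraint 1: y - x = 0; constraint 3: v + y = 3 — and the others hold by inspection.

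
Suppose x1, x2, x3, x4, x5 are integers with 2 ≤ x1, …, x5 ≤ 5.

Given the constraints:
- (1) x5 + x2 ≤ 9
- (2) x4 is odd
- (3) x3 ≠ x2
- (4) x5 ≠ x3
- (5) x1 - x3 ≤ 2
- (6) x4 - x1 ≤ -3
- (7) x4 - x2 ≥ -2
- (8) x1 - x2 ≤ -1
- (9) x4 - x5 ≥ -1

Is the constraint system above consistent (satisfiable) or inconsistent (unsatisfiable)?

Constraints 6, 7, and 8 give x4 − x2 ≥ -2, x2 − x1 ≥ 1, x1 − x4 ≥ 3.
Adding all 3 inequalities: the left sides telescope to 0, and the right sides sum to (-2) + 1 + 3 = 2. So 0 ≥ 2, which is false.

Unsatisfiable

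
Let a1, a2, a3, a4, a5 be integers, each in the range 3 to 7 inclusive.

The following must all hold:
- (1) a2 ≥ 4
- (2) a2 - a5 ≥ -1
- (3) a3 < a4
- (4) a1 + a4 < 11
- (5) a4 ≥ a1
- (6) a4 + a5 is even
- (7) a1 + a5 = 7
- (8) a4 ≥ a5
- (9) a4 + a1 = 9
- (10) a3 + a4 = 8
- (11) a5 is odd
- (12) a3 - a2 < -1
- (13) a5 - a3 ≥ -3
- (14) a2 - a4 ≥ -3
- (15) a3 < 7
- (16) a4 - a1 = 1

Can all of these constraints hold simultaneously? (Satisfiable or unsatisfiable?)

Satisfiable

Setting (a1, a2, a3, a4, a5) = (4, 5, 3, 5, 3) satisfies everything: constraint 2: a2 - a5 = 2; constraint 4: a1 + a4 = 9, and the others follow.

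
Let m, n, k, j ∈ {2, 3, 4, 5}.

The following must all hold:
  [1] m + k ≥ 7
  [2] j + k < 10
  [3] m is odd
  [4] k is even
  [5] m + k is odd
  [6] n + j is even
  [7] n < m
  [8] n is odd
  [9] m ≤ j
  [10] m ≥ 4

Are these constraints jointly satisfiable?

Satisfiable

Try m = 5, n = 3, k = 2, j = 5.
Check constraint 1: m + k = 7; constraint 2: j + k = 7. The remaining constraints are straightforward to verify.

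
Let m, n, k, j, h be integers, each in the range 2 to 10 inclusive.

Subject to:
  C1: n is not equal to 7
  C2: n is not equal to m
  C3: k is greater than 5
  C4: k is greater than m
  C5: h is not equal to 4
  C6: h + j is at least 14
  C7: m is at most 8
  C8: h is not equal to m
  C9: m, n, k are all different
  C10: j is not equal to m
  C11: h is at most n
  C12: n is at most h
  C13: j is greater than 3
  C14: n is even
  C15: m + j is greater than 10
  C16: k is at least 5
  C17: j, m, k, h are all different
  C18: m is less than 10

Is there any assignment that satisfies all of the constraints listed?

Satisfiable

Setting (m, n, k, j, h) = (5, 8, 10, 7, 8) satisfies everything: constraint 6: h + j = 15; constraint 15: m + j = 12, and the others follow.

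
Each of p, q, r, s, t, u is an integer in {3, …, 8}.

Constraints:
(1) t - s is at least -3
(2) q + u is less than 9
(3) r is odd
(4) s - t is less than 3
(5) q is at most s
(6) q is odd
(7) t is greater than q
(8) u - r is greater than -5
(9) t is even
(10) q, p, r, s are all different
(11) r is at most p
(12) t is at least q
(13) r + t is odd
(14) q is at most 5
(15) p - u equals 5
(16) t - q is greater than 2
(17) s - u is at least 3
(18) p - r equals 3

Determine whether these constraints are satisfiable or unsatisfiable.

One satisfying assignment is p = 8, q = 3, r = 5, s = 6, t = 6, u = 3.
For the less obvious constraints — constraint 1: t - s = 0; constraint 2: q + u = 6; constraint 4: s - t = 0 — and the others hold by inspection.

Satisfiable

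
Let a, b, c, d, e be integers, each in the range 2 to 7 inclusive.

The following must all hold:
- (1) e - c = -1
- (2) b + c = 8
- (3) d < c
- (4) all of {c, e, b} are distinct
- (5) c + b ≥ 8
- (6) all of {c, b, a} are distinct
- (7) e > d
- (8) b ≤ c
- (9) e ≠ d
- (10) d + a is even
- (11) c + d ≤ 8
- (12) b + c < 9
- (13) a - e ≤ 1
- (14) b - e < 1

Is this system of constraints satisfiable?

Satisfiable

Try a = 2, b = 3, c = 5, d = 2, e = 4.
Check constraint 1: e - c = -1; constraint 2: b + c = 8; constraint 5: c + b = 8. The remaining constraints are straightforward to verify.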